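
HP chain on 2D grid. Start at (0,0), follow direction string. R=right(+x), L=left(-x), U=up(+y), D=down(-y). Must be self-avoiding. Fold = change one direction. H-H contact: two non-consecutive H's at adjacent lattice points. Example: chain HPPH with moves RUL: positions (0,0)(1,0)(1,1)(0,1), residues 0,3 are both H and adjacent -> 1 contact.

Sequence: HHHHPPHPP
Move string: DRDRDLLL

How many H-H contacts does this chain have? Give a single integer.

Answer: 1

Derivation:
Positions: [(0, 0), (0, -1), (1, -1), (1, -2), (2, -2), (2, -3), (1, -3), (0, -3), (-1, -3)]
H-H contact: residue 3 @(1,-2) - residue 6 @(1, -3)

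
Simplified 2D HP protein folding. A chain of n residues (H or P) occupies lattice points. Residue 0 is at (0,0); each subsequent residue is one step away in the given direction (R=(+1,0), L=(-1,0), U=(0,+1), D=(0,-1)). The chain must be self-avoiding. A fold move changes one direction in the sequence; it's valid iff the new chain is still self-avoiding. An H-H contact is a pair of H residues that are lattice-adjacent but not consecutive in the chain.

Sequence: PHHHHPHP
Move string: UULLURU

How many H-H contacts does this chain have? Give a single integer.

Positions: [(0, 0), (0, 1), (0, 2), (-1, 2), (-2, 2), (-2, 3), (-1, 3), (-1, 4)]
H-H contact: residue 3 @(-1,2) - residue 6 @(-1, 3)

Answer: 1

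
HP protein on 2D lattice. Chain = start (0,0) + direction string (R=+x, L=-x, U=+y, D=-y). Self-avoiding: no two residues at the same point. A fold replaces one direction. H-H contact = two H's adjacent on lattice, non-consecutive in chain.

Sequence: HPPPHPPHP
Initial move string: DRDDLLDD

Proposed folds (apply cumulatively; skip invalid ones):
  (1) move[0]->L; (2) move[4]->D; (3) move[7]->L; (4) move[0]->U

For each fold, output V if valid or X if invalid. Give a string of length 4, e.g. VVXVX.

Answer: XVVV

Derivation:
Initial: DRDDLLDD -> [(0, 0), (0, -1), (1, -1), (1, -2), (1, -3), (0, -3), (-1, -3), (-1, -4), (-1, -5)]
Fold 1: move[0]->L => LRDDLLDD INVALID (collision), skipped
Fold 2: move[4]->D => DRDDDLDD VALID
Fold 3: move[7]->L => DRDDDLDL VALID
Fold 4: move[0]->U => URDDDLDL VALID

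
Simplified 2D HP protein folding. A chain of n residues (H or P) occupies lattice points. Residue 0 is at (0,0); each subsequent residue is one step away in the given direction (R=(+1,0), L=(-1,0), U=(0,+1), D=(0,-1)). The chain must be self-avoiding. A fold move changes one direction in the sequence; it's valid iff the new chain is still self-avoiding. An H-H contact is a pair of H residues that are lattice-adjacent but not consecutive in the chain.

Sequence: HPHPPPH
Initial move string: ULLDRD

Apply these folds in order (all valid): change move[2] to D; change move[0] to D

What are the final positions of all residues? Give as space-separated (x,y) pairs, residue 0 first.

Initial moves: ULLDRD
Fold: move[2]->D => ULDDRD (positions: [(0, 0), (0, 1), (-1, 1), (-1, 0), (-1, -1), (0, -1), (0, -2)])
Fold: move[0]->D => DLDDRD (positions: [(0, 0), (0, -1), (-1, -1), (-1, -2), (-1, -3), (0, -3), (0, -4)])

Answer: (0,0) (0,-1) (-1,-1) (-1,-2) (-1,-3) (0,-3) (0,-4)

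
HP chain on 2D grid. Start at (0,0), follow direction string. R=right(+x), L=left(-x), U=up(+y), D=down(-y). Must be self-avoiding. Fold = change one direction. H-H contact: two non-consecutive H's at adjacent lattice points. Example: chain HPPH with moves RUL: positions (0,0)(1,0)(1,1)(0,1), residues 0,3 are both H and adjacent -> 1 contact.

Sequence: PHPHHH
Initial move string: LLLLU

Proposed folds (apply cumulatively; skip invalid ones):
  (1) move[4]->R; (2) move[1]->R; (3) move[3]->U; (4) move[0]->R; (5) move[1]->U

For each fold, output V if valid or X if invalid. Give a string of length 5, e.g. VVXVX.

Answer: XXVXV

Derivation:
Initial: LLLLU -> [(0, 0), (-1, 0), (-2, 0), (-3, 0), (-4, 0), (-4, 1)]
Fold 1: move[4]->R => LLLLR INVALID (collision), skipped
Fold 2: move[1]->R => LRLLU INVALID (collision), skipped
Fold 3: move[3]->U => LLLUU VALID
Fold 4: move[0]->R => RLLUU INVALID (collision), skipped
Fold 5: move[1]->U => LULUU VALID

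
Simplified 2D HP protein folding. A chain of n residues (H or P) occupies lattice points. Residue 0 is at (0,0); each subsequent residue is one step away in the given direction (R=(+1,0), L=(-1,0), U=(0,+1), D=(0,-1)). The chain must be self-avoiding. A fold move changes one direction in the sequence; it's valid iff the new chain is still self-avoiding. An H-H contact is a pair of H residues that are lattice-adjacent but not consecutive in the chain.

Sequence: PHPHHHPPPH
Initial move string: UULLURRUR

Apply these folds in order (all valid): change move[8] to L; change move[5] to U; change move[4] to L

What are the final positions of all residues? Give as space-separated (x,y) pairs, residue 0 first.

Initial moves: UULLURRUR
Fold: move[8]->L => UULLURRUL (positions: [(0, 0), (0, 1), (0, 2), (-1, 2), (-2, 2), (-2, 3), (-1, 3), (0, 3), (0, 4), (-1, 4)])
Fold: move[5]->U => UULLUURUL (positions: [(0, 0), (0, 1), (0, 2), (-1, 2), (-2, 2), (-2, 3), (-2, 4), (-1, 4), (-1, 5), (-2, 5)])
Fold: move[4]->L => UULLLURUL (positions: [(0, 0), (0, 1), (0, 2), (-1, 2), (-2, 2), (-3, 2), (-3, 3), (-2, 3), (-2, 4), (-3, 4)])

Answer: (0,0) (0,1) (0,2) (-1,2) (-2,2) (-3,2) (-3,3) (-2,3) (-2,4) (-3,4)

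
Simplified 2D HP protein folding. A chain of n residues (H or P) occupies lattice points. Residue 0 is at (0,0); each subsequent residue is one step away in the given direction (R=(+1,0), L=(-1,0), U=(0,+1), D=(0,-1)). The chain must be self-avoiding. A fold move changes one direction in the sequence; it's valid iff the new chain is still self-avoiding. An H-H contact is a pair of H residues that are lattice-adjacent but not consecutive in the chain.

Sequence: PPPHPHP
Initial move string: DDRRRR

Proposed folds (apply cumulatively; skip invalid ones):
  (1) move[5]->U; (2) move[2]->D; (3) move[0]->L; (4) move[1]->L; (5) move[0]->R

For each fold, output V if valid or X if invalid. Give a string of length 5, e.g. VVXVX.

Initial: DDRRRR -> [(0, 0), (0, -1), (0, -2), (1, -2), (2, -2), (3, -2), (4, -2)]
Fold 1: move[5]->U => DDRRRU VALID
Fold 2: move[2]->D => DDDRRU VALID
Fold 3: move[0]->L => LDDRRU VALID
Fold 4: move[1]->L => LLDRRU INVALID (collision), skipped
Fold 5: move[0]->R => RDDRRU VALID

Answer: VVVXV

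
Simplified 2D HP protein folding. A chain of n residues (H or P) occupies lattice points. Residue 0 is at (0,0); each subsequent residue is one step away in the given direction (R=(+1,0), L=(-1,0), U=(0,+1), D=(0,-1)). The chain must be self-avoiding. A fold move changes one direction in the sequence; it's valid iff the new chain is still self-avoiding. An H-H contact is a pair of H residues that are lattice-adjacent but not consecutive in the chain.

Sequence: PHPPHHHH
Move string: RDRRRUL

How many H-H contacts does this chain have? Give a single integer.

Positions: [(0, 0), (1, 0), (1, -1), (2, -1), (3, -1), (4, -1), (4, 0), (3, 0)]
H-H contact: residue 4 @(3,-1) - residue 7 @(3, 0)

Answer: 1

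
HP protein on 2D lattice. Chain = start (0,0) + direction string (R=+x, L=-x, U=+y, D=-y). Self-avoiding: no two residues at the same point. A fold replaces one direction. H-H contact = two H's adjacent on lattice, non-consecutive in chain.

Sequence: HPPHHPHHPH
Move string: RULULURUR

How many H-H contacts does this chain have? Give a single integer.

Answer: 2

Derivation:
Positions: [(0, 0), (1, 0), (1, 1), (0, 1), (0, 2), (-1, 2), (-1, 3), (0, 3), (0, 4), (1, 4)]
H-H contact: residue 0 @(0,0) - residue 3 @(0, 1)
H-H contact: residue 4 @(0,2) - residue 7 @(0, 3)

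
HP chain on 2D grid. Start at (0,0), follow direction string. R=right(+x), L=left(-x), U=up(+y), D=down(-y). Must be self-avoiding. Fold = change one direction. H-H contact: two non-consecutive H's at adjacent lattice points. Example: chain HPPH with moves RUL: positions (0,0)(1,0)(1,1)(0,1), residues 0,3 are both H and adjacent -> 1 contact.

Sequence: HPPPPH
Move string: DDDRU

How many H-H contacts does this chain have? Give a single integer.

Answer: 0

Derivation:
Positions: [(0, 0), (0, -1), (0, -2), (0, -3), (1, -3), (1, -2)]
No H-H contacts found.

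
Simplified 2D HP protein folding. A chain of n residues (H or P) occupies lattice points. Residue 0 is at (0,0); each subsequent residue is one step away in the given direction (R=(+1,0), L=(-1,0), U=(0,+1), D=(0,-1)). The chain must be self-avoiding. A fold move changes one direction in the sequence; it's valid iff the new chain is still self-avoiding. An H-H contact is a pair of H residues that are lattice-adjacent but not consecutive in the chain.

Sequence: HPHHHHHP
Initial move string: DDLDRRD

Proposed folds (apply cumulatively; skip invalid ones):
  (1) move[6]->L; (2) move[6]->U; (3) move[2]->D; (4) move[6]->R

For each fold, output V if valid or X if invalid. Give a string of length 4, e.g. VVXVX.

Initial: DDLDRRD -> [(0, 0), (0, -1), (0, -2), (-1, -2), (-1, -3), (0, -3), (1, -3), (1, -4)]
Fold 1: move[6]->L => DDLDRRL INVALID (collision), skipped
Fold 2: move[6]->U => DDLDRRU VALID
Fold 3: move[2]->D => DDDDRRU VALID
Fold 4: move[6]->R => DDDDRRR VALID

Answer: XVVV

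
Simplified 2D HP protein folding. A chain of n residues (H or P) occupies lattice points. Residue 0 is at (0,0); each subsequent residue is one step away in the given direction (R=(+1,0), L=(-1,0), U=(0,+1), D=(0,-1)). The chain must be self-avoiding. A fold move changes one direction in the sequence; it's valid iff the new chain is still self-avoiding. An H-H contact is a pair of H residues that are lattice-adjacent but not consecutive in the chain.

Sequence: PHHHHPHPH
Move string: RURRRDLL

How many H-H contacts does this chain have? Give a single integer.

Answer: 2

Derivation:
Positions: [(0, 0), (1, 0), (1, 1), (2, 1), (3, 1), (4, 1), (4, 0), (3, 0), (2, 0)]
H-H contact: residue 1 @(1,0) - residue 8 @(2, 0)
H-H contact: residue 3 @(2,1) - residue 8 @(2, 0)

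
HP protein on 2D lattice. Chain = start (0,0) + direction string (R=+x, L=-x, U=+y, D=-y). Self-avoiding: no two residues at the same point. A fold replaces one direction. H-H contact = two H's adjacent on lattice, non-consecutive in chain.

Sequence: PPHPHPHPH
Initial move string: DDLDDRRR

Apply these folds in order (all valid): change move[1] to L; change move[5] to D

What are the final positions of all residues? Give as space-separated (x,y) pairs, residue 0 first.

Answer: (0,0) (0,-1) (-1,-1) (-2,-1) (-2,-2) (-2,-3) (-2,-4) (-1,-4) (0,-4)

Derivation:
Initial moves: DDLDDRRR
Fold: move[1]->L => DLLDDRRR (positions: [(0, 0), (0, -1), (-1, -1), (-2, -1), (-2, -2), (-2, -3), (-1, -3), (0, -3), (1, -3)])
Fold: move[5]->D => DLLDDDRR (positions: [(0, 0), (0, -1), (-1, -1), (-2, -1), (-2, -2), (-2, -3), (-2, -4), (-1, -4), (0, -4)])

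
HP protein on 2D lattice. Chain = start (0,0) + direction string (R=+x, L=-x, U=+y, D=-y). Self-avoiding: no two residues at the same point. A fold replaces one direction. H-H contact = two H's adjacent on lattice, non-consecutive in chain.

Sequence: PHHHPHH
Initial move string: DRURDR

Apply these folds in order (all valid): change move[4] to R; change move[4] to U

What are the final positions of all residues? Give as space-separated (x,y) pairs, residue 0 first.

Answer: (0,0) (0,-1) (1,-1) (1,0) (2,0) (2,1) (3,1)

Derivation:
Initial moves: DRURDR
Fold: move[4]->R => DRURRR (positions: [(0, 0), (0, -1), (1, -1), (1, 0), (2, 0), (3, 0), (4, 0)])
Fold: move[4]->U => DRURUR (positions: [(0, 0), (0, -1), (1, -1), (1, 0), (2, 0), (2, 1), (3, 1)])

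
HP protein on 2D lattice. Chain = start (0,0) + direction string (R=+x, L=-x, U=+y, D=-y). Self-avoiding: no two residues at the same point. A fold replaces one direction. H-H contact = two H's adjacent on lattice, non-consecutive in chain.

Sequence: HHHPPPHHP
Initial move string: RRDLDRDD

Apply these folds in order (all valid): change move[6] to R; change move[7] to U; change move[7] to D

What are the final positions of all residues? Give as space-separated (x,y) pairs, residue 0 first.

Initial moves: RRDLDRDD
Fold: move[6]->R => RRDLDRRD (positions: [(0, 0), (1, 0), (2, 0), (2, -1), (1, -1), (1, -2), (2, -2), (3, -2), (3, -3)])
Fold: move[7]->U => RRDLDRRU (positions: [(0, 0), (1, 0), (2, 0), (2, -1), (1, -1), (1, -2), (2, -2), (3, -2), (3, -1)])
Fold: move[7]->D => RRDLDRRD (positions: [(0, 0), (1, 0), (2, 0), (2, -1), (1, -1), (1, -2), (2, -2), (3, -2), (3, -3)])

Answer: (0,0) (1,0) (2,0) (2,-1) (1,-1) (1,-2) (2,-2) (3,-2) (3,-3)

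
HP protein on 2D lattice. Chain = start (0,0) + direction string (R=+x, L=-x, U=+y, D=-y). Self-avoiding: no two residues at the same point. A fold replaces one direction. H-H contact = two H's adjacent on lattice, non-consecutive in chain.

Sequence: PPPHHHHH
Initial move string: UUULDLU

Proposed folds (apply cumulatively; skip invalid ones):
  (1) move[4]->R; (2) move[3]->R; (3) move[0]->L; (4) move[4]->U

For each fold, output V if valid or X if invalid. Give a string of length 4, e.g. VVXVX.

Answer: XXVV

Derivation:
Initial: UUULDLU -> [(0, 0), (0, 1), (0, 2), (0, 3), (-1, 3), (-1, 2), (-2, 2), (-2, 3)]
Fold 1: move[4]->R => UUULRLU INVALID (collision), skipped
Fold 2: move[3]->R => UUURDLU INVALID (collision), skipped
Fold 3: move[0]->L => LUULDLU VALID
Fold 4: move[4]->U => LUULULU VALID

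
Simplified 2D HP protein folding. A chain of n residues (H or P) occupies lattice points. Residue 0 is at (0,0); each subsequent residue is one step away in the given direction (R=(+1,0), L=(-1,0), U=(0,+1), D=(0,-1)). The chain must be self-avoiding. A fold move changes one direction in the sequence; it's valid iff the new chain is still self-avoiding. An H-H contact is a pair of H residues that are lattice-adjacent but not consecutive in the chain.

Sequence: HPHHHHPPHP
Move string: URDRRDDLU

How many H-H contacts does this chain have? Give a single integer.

Answer: 1

Derivation:
Positions: [(0, 0), (0, 1), (1, 1), (1, 0), (2, 0), (3, 0), (3, -1), (3, -2), (2, -2), (2, -1)]
H-H contact: residue 0 @(0,0) - residue 3 @(1, 0)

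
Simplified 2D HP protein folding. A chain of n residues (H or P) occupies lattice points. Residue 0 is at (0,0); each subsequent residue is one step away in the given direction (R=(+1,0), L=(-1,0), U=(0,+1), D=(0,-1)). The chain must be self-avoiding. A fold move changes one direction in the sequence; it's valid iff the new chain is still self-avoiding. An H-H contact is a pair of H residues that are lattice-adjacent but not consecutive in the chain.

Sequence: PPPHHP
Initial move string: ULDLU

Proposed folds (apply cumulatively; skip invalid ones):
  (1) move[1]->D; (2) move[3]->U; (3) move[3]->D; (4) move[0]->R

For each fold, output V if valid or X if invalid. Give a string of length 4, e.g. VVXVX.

Answer: XXXX

Derivation:
Initial: ULDLU -> [(0, 0), (0, 1), (-1, 1), (-1, 0), (-2, 0), (-2, 1)]
Fold 1: move[1]->D => UDDLU INVALID (collision), skipped
Fold 2: move[3]->U => ULDUU INVALID (collision), skipped
Fold 3: move[3]->D => ULDDU INVALID (collision), skipped
Fold 4: move[0]->R => RLDLU INVALID (collision), skipped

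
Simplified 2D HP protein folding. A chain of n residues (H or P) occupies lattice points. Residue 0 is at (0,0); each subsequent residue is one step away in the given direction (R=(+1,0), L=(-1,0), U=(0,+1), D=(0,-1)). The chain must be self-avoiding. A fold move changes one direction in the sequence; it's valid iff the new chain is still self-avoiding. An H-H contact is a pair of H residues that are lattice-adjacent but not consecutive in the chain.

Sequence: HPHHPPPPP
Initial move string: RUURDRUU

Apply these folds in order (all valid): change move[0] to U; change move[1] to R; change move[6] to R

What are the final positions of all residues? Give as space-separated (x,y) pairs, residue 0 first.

Initial moves: RUURDRUU
Fold: move[0]->U => UUURDRUU (positions: [(0, 0), (0, 1), (0, 2), (0, 3), (1, 3), (1, 2), (2, 2), (2, 3), (2, 4)])
Fold: move[1]->R => URURDRUU (positions: [(0, 0), (0, 1), (1, 1), (1, 2), (2, 2), (2, 1), (3, 1), (3, 2), (3, 3)])
Fold: move[6]->R => URURDRRU (positions: [(0, 0), (0, 1), (1, 1), (1, 2), (2, 2), (2, 1), (3, 1), (4, 1), (4, 2)])

Answer: (0,0) (0,1) (1,1) (1,2) (2,2) (2,1) (3,1) (4,1) (4,2)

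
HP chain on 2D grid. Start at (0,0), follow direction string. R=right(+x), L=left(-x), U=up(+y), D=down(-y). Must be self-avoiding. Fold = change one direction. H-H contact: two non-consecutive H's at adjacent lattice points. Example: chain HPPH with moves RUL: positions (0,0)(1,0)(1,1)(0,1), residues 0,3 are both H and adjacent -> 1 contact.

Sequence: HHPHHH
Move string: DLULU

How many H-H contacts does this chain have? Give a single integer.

Answer: 1

Derivation:
Positions: [(0, 0), (0, -1), (-1, -1), (-1, 0), (-2, 0), (-2, 1)]
H-H contact: residue 0 @(0,0) - residue 3 @(-1, 0)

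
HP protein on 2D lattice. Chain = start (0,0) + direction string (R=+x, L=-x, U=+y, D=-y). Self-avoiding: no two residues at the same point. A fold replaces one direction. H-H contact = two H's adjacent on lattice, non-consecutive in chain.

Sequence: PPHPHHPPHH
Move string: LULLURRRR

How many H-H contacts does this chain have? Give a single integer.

Answer: 0

Derivation:
Positions: [(0, 0), (-1, 0), (-1, 1), (-2, 1), (-3, 1), (-3, 2), (-2, 2), (-1, 2), (0, 2), (1, 2)]
No H-H contacts found.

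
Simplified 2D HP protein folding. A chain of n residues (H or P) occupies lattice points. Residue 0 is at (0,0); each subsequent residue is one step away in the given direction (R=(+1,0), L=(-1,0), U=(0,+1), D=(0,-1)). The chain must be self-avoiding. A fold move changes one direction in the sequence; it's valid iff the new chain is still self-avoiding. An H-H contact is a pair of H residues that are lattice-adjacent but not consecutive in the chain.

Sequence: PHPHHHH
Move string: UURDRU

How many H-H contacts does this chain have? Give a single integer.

Answer: 2

Derivation:
Positions: [(0, 0), (0, 1), (0, 2), (1, 2), (1, 1), (2, 1), (2, 2)]
H-H contact: residue 1 @(0,1) - residue 4 @(1, 1)
H-H contact: residue 3 @(1,2) - residue 6 @(2, 2)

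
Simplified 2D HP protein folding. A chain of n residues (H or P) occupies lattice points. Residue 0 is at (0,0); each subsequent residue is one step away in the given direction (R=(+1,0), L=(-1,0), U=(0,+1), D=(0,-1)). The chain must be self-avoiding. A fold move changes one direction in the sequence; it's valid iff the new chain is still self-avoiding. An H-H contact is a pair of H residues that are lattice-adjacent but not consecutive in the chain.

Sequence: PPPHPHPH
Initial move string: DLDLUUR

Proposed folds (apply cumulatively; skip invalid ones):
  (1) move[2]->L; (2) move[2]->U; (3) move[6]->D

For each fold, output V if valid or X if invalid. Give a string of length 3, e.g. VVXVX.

Answer: VVX

Derivation:
Initial: DLDLUUR -> [(0, 0), (0, -1), (-1, -1), (-1, -2), (-2, -2), (-2, -1), (-2, 0), (-1, 0)]
Fold 1: move[2]->L => DLLLUUR VALID
Fold 2: move[2]->U => DLULUUR VALID
Fold 3: move[6]->D => DLULUUD INVALID (collision), skipped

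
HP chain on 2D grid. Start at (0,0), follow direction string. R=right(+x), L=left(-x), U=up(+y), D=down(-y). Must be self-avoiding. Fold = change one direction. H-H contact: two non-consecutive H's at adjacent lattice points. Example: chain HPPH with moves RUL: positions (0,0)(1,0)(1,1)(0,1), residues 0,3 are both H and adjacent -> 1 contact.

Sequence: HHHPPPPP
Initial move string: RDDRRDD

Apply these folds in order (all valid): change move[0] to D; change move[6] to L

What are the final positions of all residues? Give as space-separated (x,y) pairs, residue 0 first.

Answer: (0,0) (0,-1) (0,-2) (0,-3) (1,-3) (2,-3) (2,-4) (1,-4)

Derivation:
Initial moves: RDDRRDD
Fold: move[0]->D => DDDRRDD (positions: [(0, 0), (0, -1), (0, -2), (0, -3), (1, -3), (2, -3), (2, -4), (2, -5)])
Fold: move[6]->L => DDDRRDL (positions: [(0, 0), (0, -1), (0, -2), (0, -3), (1, -3), (2, -3), (2, -4), (1, -4)])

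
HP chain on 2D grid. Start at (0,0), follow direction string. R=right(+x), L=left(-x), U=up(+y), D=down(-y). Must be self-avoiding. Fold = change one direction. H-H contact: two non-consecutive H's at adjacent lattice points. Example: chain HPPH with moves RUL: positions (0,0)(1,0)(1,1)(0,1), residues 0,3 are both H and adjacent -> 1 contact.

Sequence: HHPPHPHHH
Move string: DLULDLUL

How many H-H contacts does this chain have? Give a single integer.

Positions: [(0, 0), (0, -1), (-1, -1), (-1, 0), (-2, 0), (-2, -1), (-3, -1), (-3, 0), (-4, 0)]
H-H contact: residue 4 @(-2,0) - residue 7 @(-3, 0)

Answer: 1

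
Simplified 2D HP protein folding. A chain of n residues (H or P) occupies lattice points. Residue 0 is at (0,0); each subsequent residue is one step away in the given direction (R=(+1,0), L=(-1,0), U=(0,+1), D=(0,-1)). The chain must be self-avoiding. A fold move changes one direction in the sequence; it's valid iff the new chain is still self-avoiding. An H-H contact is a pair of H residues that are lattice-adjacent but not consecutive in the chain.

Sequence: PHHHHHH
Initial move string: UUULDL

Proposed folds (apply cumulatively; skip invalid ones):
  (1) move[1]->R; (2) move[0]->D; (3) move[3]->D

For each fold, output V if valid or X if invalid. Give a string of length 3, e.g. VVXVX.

Answer: XXX

Derivation:
Initial: UUULDL -> [(0, 0), (0, 1), (0, 2), (0, 3), (-1, 3), (-1, 2), (-2, 2)]
Fold 1: move[1]->R => URULDL INVALID (collision), skipped
Fold 2: move[0]->D => DUULDL INVALID (collision), skipped
Fold 3: move[3]->D => UUUDDL INVALID (collision), skipped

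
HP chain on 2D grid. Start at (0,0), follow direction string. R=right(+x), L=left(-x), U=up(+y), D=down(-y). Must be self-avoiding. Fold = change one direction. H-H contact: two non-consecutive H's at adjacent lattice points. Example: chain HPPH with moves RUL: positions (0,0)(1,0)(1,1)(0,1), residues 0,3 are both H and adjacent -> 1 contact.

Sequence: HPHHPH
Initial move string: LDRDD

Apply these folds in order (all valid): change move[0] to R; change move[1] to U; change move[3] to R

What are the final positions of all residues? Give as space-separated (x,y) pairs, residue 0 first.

Answer: (0,0) (1,0) (1,1) (2,1) (3,1) (3,0)

Derivation:
Initial moves: LDRDD
Fold: move[0]->R => RDRDD (positions: [(0, 0), (1, 0), (1, -1), (2, -1), (2, -2), (2, -3)])
Fold: move[1]->U => RURDD (positions: [(0, 0), (1, 0), (1, 1), (2, 1), (2, 0), (2, -1)])
Fold: move[3]->R => RURRD (positions: [(0, 0), (1, 0), (1, 1), (2, 1), (3, 1), (3, 0)])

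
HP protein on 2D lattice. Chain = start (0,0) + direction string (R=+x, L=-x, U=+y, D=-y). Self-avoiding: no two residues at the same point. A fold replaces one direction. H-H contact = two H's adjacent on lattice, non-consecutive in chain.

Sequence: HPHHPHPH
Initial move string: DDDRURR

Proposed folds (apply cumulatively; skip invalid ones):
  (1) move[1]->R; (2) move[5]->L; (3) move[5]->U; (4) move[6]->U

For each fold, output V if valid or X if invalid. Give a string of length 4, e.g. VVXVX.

Initial: DDDRURR -> [(0, 0), (0, -1), (0, -2), (0, -3), (1, -3), (1, -2), (2, -2), (3, -2)]
Fold 1: move[1]->R => DRDRURR VALID
Fold 2: move[5]->L => DRDRULR INVALID (collision), skipped
Fold 3: move[5]->U => DRDRUUR VALID
Fold 4: move[6]->U => DRDRUUU VALID

Answer: VXVV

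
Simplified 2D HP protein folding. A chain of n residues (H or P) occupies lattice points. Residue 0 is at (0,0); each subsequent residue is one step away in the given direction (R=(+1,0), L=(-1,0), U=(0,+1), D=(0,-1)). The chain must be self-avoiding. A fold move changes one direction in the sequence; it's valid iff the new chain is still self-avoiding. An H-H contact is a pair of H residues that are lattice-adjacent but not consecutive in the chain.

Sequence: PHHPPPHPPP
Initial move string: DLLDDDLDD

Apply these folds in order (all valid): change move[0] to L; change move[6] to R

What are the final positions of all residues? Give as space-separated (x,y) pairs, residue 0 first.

Initial moves: DLLDDDLDD
Fold: move[0]->L => LLLDDDLDD (positions: [(0, 0), (-1, 0), (-2, 0), (-3, 0), (-3, -1), (-3, -2), (-3, -3), (-4, -3), (-4, -4), (-4, -5)])
Fold: move[6]->R => LLLDDDRDD (positions: [(0, 0), (-1, 0), (-2, 0), (-3, 0), (-3, -1), (-3, -2), (-3, -3), (-2, -3), (-2, -4), (-2, -5)])

Answer: (0,0) (-1,0) (-2,0) (-3,0) (-3,-1) (-3,-2) (-3,-3) (-2,-3) (-2,-4) (-2,-5)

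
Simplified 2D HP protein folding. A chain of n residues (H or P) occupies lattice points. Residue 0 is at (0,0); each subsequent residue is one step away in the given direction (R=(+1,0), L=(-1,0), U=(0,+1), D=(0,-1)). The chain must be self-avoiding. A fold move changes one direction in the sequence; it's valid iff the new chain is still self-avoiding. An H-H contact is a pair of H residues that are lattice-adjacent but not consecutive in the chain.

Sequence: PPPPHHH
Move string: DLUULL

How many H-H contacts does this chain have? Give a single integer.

Positions: [(0, 0), (0, -1), (-1, -1), (-1, 0), (-1, 1), (-2, 1), (-3, 1)]
No H-H contacts found.

Answer: 0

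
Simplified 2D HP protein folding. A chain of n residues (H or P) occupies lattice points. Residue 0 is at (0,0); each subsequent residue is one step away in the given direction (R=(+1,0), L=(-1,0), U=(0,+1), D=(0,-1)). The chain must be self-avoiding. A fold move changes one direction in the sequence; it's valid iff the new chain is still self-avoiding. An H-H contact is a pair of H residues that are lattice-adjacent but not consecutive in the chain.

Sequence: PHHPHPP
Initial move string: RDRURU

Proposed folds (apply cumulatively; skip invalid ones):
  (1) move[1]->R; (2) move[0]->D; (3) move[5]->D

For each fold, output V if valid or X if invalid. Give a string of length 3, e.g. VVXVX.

Answer: VVV

Derivation:
Initial: RDRURU -> [(0, 0), (1, 0), (1, -1), (2, -1), (2, 0), (3, 0), (3, 1)]
Fold 1: move[1]->R => RRRURU VALID
Fold 2: move[0]->D => DRRURU VALID
Fold 3: move[5]->D => DRRURD VALID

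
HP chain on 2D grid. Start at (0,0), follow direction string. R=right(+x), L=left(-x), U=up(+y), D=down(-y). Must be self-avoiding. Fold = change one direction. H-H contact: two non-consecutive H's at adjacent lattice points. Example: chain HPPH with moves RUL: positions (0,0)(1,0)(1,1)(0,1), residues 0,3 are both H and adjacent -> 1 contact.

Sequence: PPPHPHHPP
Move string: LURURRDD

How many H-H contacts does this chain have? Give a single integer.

Positions: [(0, 0), (-1, 0), (-1, 1), (0, 1), (0, 2), (1, 2), (2, 2), (2, 1), (2, 0)]
No H-H contacts found.

Answer: 0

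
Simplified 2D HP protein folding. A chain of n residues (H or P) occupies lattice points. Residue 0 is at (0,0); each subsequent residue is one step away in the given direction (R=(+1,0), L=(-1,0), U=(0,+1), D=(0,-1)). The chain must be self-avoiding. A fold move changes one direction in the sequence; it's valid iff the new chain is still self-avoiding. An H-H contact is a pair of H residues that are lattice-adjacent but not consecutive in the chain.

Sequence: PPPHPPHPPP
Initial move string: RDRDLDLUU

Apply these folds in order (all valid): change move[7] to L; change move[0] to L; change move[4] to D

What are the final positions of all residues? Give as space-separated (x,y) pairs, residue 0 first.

Initial moves: RDRDLDLUU
Fold: move[7]->L => RDRDLDLLU (positions: [(0, 0), (1, 0), (1, -1), (2, -1), (2, -2), (1, -2), (1, -3), (0, -3), (-1, -3), (-1, -2)])
Fold: move[0]->L => LDRDLDLLU (positions: [(0, 0), (-1, 0), (-1, -1), (0, -1), (0, -2), (-1, -2), (-1, -3), (-2, -3), (-3, -3), (-3, -2)])
Fold: move[4]->D => LDRDDDLLU (positions: [(0, 0), (-1, 0), (-1, -1), (0, -1), (0, -2), (0, -3), (0, -4), (-1, -4), (-2, -4), (-2, -3)])

Answer: (0,0) (-1,0) (-1,-1) (0,-1) (0,-2) (0,-3) (0,-4) (-1,-4) (-2,-4) (-2,-3)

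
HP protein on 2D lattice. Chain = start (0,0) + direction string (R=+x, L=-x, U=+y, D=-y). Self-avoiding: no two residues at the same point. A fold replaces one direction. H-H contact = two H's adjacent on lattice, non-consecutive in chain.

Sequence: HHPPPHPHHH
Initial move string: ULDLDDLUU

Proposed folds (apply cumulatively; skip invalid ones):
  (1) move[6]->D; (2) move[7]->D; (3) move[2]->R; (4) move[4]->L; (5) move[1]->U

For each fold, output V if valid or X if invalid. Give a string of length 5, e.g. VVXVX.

Answer: XXXVX

Derivation:
Initial: ULDLDDLUU -> [(0, 0), (0, 1), (-1, 1), (-1, 0), (-2, 0), (-2, -1), (-2, -2), (-3, -2), (-3, -1), (-3, 0)]
Fold 1: move[6]->D => ULDLDDDUU INVALID (collision), skipped
Fold 2: move[7]->D => ULDLDDLDU INVALID (collision), skipped
Fold 3: move[2]->R => ULRLDDLUU INVALID (collision), skipped
Fold 4: move[4]->L => ULDLLDLUU VALID
Fold 5: move[1]->U => UUDLLDLUU INVALID (collision), skipped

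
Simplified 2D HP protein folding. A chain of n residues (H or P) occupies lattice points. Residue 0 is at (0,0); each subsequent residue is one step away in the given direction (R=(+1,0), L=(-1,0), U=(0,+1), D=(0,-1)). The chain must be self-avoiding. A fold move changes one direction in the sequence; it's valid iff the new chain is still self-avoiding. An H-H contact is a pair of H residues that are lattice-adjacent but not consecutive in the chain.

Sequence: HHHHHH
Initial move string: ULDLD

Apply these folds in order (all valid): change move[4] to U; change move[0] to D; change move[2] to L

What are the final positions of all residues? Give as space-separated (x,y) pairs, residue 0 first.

Initial moves: ULDLD
Fold: move[4]->U => ULDLU (positions: [(0, 0), (0, 1), (-1, 1), (-1, 0), (-2, 0), (-2, 1)])
Fold: move[0]->D => DLDLU (positions: [(0, 0), (0, -1), (-1, -1), (-1, -2), (-2, -2), (-2, -1)])
Fold: move[2]->L => DLLLU (positions: [(0, 0), (0, -1), (-1, -1), (-2, -1), (-3, -1), (-3, 0)])

Answer: (0,0) (0,-1) (-1,-1) (-2,-1) (-3,-1) (-3,0)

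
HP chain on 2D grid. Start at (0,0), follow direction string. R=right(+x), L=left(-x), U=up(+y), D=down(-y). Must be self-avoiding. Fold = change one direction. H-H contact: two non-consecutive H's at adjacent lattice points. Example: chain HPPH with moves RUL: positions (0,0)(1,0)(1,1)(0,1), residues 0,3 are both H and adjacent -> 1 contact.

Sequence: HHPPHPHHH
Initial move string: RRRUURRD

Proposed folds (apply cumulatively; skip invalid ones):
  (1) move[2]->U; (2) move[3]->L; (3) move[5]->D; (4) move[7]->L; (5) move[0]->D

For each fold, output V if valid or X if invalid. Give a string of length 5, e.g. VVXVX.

Initial: RRRUURRD -> [(0, 0), (1, 0), (2, 0), (3, 0), (3, 1), (3, 2), (4, 2), (5, 2), (5, 1)]
Fold 1: move[2]->U => RRUUURRD VALID
Fold 2: move[3]->L => RRULURRD VALID
Fold 3: move[5]->D => RRULUDRD INVALID (collision), skipped
Fold 4: move[7]->L => RRULURRL INVALID (collision), skipped
Fold 5: move[0]->D => DRULURRD INVALID (collision), skipped

Answer: VVXXX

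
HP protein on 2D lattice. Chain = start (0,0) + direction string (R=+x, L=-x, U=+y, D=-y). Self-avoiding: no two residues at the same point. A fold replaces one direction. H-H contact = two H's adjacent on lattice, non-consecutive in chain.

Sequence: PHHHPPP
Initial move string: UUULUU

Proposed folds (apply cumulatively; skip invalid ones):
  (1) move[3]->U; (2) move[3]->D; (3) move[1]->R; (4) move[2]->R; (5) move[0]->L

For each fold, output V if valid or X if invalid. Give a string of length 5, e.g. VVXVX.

Answer: VXVVX

Derivation:
Initial: UUULUU -> [(0, 0), (0, 1), (0, 2), (0, 3), (-1, 3), (-1, 4), (-1, 5)]
Fold 1: move[3]->U => UUUUUU VALID
Fold 2: move[3]->D => UUUDUU INVALID (collision), skipped
Fold 3: move[1]->R => URUUUU VALID
Fold 4: move[2]->R => URRUUU VALID
Fold 5: move[0]->L => LRRUUU INVALID (collision), skipped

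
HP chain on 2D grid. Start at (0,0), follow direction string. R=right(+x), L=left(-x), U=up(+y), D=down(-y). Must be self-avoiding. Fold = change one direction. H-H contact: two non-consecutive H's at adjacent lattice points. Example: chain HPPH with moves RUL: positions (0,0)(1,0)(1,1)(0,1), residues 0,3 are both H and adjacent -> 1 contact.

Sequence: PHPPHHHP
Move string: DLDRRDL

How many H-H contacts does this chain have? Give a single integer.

Positions: [(0, 0), (0, -1), (-1, -1), (-1, -2), (0, -2), (1, -2), (1, -3), (0, -3)]
H-H contact: residue 1 @(0,-1) - residue 4 @(0, -2)

Answer: 1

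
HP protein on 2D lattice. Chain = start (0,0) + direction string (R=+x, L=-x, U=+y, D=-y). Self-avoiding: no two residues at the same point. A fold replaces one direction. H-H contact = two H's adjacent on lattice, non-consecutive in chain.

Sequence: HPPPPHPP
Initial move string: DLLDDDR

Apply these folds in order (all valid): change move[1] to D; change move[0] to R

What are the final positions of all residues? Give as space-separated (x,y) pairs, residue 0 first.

Answer: (0,0) (1,0) (1,-1) (0,-1) (0,-2) (0,-3) (0,-4) (1,-4)

Derivation:
Initial moves: DLLDDDR
Fold: move[1]->D => DDLDDDR (positions: [(0, 0), (0, -1), (0, -2), (-1, -2), (-1, -3), (-1, -4), (-1, -5), (0, -5)])
Fold: move[0]->R => RDLDDDR (positions: [(0, 0), (1, 0), (1, -1), (0, -1), (0, -2), (0, -3), (0, -4), (1, -4)])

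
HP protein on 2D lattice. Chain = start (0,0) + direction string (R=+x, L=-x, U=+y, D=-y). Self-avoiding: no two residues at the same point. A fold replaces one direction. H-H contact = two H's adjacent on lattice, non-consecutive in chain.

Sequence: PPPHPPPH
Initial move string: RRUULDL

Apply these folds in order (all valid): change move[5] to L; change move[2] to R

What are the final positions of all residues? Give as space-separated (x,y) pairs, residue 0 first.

Answer: (0,0) (1,0) (2,0) (3,0) (3,1) (2,1) (1,1) (0,1)

Derivation:
Initial moves: RRUULDL
Fold: move[5]->L => RRUULLL (positions: [(0, 0), (1, 0), (2, 0), (2, 1), (2, 2), (1, 2), (0, 2), (-1, 2)])
Fold: move[2]->R => RRRULLL (positions: [(0, 0), (1, 0), (2, 0), (3, 0), (3, 1), (2, 1), (1, 1), (0, 1)])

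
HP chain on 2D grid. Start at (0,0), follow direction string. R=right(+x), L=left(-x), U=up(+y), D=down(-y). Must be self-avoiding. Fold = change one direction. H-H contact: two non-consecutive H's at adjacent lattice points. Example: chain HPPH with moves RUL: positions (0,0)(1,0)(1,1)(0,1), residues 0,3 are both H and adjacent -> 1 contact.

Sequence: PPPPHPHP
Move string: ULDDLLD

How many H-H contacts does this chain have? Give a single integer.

Answer: 0

Derivation:
Positions: [(0, 0), (0, 1), (-1, 1), (-1, 0), (-1, -1), (-2, -1), (-3, -1), (-3, -2)]
No H-H contacts found.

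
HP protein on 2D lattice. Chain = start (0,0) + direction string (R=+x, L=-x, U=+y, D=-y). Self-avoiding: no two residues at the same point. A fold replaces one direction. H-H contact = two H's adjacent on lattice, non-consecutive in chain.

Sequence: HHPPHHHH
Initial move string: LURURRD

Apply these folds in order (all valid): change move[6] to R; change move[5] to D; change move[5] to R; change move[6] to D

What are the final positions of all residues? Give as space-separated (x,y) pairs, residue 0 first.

Initial moves: LURURRD
Fold: move[6]->R => LURURRR (positions: [(0, 0), (-1, 0), (-1, 1), (0, 1), (0, 2), (1, 2), (2, 2), (3, 2)])
Fold: move[5]->D => LURURDR (positions: [(0, 0), (-1, 0), (-1, 1), (0, 1), (0, 2), (1, 2), (1, 1), (2, 1)])
Fold: move[5]->R => LURURRR (positions: [(0, 0), (-1, 0), (-1, 1), (0, 1), (0, 2), (1, 2), (2, 2), (3, 2)])
Fold: move[6]->D => LURURRD (positions: [(0, 0), (-1, 0), (-1, 1), (0, 1), (0, 2), (1, 2), (2, 2), (2, 1)])

Answer: (0,0) (-1,0) (-1,1) (0,1) (0,2) (1,2) (2,2) (2,1)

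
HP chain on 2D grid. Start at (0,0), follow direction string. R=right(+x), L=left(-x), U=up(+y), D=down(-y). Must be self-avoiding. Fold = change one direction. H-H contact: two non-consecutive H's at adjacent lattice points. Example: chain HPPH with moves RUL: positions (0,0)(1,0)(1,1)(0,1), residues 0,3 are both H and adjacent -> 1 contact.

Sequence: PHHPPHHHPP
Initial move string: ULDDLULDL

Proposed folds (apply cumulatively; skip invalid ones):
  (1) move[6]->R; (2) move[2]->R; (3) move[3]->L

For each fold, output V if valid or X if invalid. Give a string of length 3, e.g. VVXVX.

Answer: XXV

Derivation:
Initial: ULDDLULDL -> [(0, 0), (0, 1), (-1, 1), (-1, 0), (-1, -1), (-2, -1), (-2, 0), (-3, 0), (-3, -1), (-4, -1)]
Fold 1: move[6]->R => ULDDLURDL INVALID (collision), skipped
Fold 2: move[2]->R => ULRDLULDL INVALID (collision), skipped
Fold 3: move[3]->L => ULDLLULDL VALID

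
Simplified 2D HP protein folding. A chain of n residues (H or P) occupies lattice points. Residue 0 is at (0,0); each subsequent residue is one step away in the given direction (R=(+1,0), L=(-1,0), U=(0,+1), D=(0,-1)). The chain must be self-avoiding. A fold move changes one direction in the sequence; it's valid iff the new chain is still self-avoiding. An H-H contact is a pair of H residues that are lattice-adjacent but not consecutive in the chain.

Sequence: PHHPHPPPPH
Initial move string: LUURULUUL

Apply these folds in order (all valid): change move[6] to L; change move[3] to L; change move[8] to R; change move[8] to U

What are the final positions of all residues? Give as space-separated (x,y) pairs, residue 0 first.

Initial moves: LUURULUUL
Fold: move[6]->L => LUURULLUL (positions: [(0, 0), (-1, 0), (-1, 1), (-1, 2), (0, 2), (0, 3), (-1, 3), (-2, 3), (-2, 4), (-3, 4)])
Fold: move[3]->L => LUULULLUL (positions: [(0, 0), (-1, 0), (-1, 1), (-1, 2), (-2, 2), (-2, 3), (-3, 3), (-4, 3), (-4, 4), (-5, 4)])
Fold: move[8]->R => LUULULLUR (positions: [(0, 0), (-1, 0), (-1, 1), (-1, 2), (-2, 2), (-2, 3), (-3, 3), (-4, 3), (-4, 4), (-3, 4)])
Fold: move[8]->U => LUULULLUU (positions: [(0, 0), (-1, 0), (-1, 1), (-1, 2), (-2, 2), (-2, 3), (-3, 3), (-4, 3), (-4, 4), (-4, 5)])

Answer: (0,0) (-1,0) (-1,1) (-1,2) (-2,2) (-2,3) (-3,3) (-4,3) (-4,4) (-4,5)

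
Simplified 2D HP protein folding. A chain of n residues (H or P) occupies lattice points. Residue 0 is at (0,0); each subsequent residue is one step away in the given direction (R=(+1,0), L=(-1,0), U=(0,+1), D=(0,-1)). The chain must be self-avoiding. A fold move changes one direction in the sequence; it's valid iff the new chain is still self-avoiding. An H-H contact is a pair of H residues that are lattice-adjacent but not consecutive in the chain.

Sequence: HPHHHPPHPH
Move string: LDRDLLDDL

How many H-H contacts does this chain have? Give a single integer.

Answer: 1

Derivation:
Positions: [(0, 0), (-1, 0), (-1, -1), (0, -1), (0, -2), (-1, -2), (-2, -2), (-2, -3), (-2, -4), (-3, -4)]
H-H contact: residue 0 @(0,0) - residue 3 @(0, -1)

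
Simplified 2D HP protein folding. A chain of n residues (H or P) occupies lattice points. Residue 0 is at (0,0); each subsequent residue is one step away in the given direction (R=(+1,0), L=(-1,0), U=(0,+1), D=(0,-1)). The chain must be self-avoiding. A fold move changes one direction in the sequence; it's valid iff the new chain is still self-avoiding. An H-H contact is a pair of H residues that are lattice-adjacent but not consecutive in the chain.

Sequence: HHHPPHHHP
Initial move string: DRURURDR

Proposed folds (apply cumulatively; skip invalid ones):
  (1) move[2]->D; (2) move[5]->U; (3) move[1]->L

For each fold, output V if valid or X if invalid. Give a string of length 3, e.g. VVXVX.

Answer: VXX

Derivation:
Initial: DRURURDR -> [(0, 0), (0, -1), (1, -1), (1, 0), (2, 0), (2, 1), (3, 1), (3, 0), (4, 0)]
Fold 1: move[2]->D => DRDRURDR VALID
Fold 2: move[5]->U => DRDRUUDR INVALID (collision), skipped
Fold 3: move[1]->L => DLDRURDR INVALID (collision), skipped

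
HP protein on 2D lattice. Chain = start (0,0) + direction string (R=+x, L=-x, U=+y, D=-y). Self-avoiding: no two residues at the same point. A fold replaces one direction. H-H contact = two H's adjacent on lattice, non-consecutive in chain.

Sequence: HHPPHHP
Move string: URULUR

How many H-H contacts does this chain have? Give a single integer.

Answer: 1

Derivation:
Positions: [(0, 0), (0, 1), (1, 1), (1, 2), (0, 2), (0, 3), (1, 3)]
H-H contact: residue 1 @(0,1) - residue 4 @(0, 2)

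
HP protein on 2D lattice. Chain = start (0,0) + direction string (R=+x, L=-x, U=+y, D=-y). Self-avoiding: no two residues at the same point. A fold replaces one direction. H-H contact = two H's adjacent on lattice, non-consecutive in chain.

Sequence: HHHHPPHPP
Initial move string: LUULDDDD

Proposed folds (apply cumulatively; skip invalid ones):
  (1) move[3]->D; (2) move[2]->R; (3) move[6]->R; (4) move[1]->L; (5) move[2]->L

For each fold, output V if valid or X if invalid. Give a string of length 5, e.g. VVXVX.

Answer: XXXVV

Derivation:
Initial: LUULDDDD -> [(0, 0), (-1, 0), (-1, 1), (-1, 2), (-2, 2), (-2, 1), (-2, 0), (-2, -1), (-2, -2)]
Fold 1: move[3]->D => LUUDDDDD INVALID (collision), skipped
Fold 2: move[2]->R => LURLDDDD INVALID (collision), skipped
Fold 3: move[6]->R => LUULDDRD INVALID (collision), skipped
Fold 4: move[1]->L => LLULDDDD VALID
Fold 5: move[2]->L => LLLLDDDD VALID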